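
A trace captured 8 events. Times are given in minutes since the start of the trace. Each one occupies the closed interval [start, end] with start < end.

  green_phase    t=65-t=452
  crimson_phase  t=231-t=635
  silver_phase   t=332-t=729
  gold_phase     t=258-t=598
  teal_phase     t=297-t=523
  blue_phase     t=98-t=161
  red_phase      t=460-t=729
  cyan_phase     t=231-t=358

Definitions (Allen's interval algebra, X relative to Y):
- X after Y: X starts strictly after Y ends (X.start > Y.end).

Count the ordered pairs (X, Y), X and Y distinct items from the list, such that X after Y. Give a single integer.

Checking all 56 ordered pairs for relation 'after'; matching pairs in alphabetical order:
(crimson_phase, blue_phase): crimson_phase after blue_phase ✓
(cyan_phase, blue_phase): cyan_phase after blue_phase ✓
(gold_phase, blue_phase): gold_phase after blue_phase ✓
(red_phase, blue_phase): red_phase after blue_phase ✓
(red_phase, cyan_phase): red_phase after cyan_phase ✓
(red_phase, green_phase): red_phase after green_phase ✓
(silver_phase, blue_phase): silver_phase after blue_phase ✓
(teal_phase, blue_phase): teal_phase after blue_phase ✓
Count: 8.

8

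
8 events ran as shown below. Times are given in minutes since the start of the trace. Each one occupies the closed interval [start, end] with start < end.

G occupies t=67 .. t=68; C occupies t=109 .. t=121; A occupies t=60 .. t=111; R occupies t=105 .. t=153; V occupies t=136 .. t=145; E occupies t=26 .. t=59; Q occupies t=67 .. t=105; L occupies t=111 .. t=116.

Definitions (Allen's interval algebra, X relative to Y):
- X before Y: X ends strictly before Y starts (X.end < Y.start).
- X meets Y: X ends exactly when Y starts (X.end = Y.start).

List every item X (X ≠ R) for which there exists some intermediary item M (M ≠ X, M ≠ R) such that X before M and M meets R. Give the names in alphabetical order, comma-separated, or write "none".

Target R = [t=105, t=153].
Intermediaries M with M meets R: Q.
Via Q — items with X before Q: E.
Union: E.

E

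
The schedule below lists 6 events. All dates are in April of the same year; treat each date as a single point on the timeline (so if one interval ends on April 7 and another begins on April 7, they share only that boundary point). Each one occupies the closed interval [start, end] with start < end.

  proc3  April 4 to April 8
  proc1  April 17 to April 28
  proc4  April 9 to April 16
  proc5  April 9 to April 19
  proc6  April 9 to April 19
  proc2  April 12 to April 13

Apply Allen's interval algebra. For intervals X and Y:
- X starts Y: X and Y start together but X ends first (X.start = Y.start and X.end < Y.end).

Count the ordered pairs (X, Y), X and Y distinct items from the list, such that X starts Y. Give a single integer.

Checking all 30 ordered pairs for relation 'starts'; matching pairs in alphabetical order:
(proc4, proc5): proc4 starts proc5 ✓
(proc4, proc6): proc4 starts proc6 ✓
Count: 2.

2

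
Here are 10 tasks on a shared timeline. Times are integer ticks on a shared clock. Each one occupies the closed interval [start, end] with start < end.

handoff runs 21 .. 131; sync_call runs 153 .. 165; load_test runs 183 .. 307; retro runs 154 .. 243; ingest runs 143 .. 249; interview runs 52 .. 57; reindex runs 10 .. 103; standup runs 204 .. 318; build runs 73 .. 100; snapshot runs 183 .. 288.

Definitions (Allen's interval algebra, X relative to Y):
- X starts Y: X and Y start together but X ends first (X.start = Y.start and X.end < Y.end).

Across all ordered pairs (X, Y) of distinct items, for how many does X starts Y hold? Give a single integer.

1

Checking all 90 ordered pairs for relation 'starts'; matching pairs in alphabetical order:
(snapshot, load_test): snapshot starts load_test ✓
Count: 1.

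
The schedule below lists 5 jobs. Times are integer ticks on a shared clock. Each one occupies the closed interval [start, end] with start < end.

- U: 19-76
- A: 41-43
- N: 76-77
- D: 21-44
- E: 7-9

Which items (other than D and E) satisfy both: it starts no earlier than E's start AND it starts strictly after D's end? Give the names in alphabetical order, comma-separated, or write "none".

N

Conditions: its start is no earlier than E's start (X.start >= 7) AND its start is strictly after D's end (X.start > 44).
A: start 41 >= 7? ✓; start 41 > 44? ✗ → no.
N: start 76 >= 7? ✓; start 76 > 44? ✓ → yes.
U: start 19 >= 7? ✓; start 19 > 44? ✗ → no.
Result: N.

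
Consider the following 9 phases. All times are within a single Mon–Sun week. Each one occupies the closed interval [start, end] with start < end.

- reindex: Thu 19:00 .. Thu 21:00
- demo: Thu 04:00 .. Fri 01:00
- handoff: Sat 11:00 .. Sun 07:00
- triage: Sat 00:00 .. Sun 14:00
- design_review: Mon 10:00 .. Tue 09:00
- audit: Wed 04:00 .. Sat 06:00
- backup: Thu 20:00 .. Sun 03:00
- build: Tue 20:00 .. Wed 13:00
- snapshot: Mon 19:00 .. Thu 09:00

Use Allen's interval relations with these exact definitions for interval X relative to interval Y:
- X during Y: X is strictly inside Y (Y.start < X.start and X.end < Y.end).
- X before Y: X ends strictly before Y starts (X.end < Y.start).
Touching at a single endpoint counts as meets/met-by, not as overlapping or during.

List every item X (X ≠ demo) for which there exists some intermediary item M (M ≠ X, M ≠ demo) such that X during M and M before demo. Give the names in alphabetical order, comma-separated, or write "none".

none

Target demo = [Thu 04:00, Fri 01:00].
Intermediaries M with M before demo: build, design_review.
Via build — items with X during build: none.
Via design_review — items with X during design_review: none.
Union: none.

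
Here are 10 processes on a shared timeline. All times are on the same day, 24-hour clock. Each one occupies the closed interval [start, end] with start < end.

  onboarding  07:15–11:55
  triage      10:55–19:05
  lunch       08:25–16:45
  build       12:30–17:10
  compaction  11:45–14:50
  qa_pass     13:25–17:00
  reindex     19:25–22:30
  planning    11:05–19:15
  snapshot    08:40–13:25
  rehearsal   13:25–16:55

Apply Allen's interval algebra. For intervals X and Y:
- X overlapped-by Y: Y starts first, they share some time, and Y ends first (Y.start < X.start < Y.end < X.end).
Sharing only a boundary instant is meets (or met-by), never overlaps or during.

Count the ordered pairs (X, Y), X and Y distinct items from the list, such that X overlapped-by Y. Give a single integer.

Checking all 90 ordered pairs for relation 'overlapped-by'; matching pairs in alphabetical order:
(build, compaction): build overlapped-by compaction ✓
(build, lunch): build overlapped-by lunch ✓
(build, snapshot): build overlapped-by snapshot ✓
(compaction, onboarding): compaction overlapped-by onboarding ✓
(compaction, snapshot): compaction overlapped-by snapshot ✓
(lunch, onboarding): lunch overlapped-by onboarding ✓
(planning, lunch): planning overlapped-by lunch ✓
(planning, onboarding): planning overlapped-by onboarding ✓
(planning, snapshot): planning overlapped-by snapshot ✓
(planning, triage): planning overlapped-by triage ✓
(qa_pass, compaction): qa_pass overlapped-by compaction ✓
(qa_pass, lunch): qa_pass overlapped-by lunch ✓
(rehearsal, compaction): rehearsal overlapped-by compaction ✓
(rehearsal, lunch): rehearsal overlapped-by lunch ✓
(snapshot, onboarding): snapshot overlapped-by onboarding ✓
(triage, lunch): triage overlapped-by lunch ✓
(triage, onboarding): triage overlapped-by onboarding ✓
(triage, snapshot): triage overlapped-by snapshot ✓
Count: 18.

18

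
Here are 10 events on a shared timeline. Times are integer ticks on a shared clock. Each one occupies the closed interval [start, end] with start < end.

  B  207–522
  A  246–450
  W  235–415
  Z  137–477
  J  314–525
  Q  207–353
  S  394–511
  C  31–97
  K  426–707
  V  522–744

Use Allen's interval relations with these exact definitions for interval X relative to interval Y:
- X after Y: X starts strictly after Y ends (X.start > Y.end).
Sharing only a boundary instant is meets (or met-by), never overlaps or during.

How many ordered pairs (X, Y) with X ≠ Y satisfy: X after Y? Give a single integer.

Checking all 90 ordered pairs for relation 'after'; matching pairs in alphabetical order:
(A, C): A after C ✓
(B, C): B after C ✓
(J, C): J after C ✓
(K, C): K after C ✓
(K, Q): K after Q ✓
(K, W): K after W ✓
(Q, C): Q after C ✓
(S, C): S after C ✓
(S, Q): S after Q ✓
(V, A): V after A ✓
(V, C): V after C ✓
(V, Q): V after Q ✓
(V, S): V after S ✓
(V, W): V after W ✓
(V, Z): V after Z ✓
(W, C): W after C ✓
(Z, C): Z after C ✓
Count: 17.

17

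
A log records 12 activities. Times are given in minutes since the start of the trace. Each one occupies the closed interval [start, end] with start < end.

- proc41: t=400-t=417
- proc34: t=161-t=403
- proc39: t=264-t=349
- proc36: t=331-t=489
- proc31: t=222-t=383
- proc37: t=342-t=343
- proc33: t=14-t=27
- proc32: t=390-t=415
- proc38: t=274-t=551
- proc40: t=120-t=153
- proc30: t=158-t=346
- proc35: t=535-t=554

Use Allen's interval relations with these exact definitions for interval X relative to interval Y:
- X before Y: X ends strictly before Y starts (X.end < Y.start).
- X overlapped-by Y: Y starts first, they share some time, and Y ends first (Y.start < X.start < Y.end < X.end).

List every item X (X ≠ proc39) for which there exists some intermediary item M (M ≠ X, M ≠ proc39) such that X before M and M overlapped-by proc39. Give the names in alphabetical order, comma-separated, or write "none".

proc33, proc40

Target proc39 = [t=264, t=349].
Intermediaries M with M overlapped-by proc39: proc36, proc38.
Via proc36 — items with X before proc36: proc33, proc40.
Via proc38 — items with X before proc38: proc33, proc40.
Union: proc33, proc40.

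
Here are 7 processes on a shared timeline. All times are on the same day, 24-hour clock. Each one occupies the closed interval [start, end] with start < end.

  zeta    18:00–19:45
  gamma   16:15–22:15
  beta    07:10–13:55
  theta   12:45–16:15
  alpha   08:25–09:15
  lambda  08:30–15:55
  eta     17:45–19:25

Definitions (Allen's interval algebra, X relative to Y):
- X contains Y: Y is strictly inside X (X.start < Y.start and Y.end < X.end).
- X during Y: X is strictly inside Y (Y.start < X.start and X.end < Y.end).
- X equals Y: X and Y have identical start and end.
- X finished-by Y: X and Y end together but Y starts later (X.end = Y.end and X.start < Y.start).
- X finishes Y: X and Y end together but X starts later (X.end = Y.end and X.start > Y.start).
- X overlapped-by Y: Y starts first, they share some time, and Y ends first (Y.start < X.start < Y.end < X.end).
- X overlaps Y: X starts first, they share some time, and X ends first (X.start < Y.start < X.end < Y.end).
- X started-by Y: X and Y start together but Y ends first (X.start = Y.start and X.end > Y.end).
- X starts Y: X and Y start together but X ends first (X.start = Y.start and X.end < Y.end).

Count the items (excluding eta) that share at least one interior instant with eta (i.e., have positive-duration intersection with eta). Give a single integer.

2

Target eta = [17:45, 19:25].
alpha [08:25, 09:15] → before → no.
beta [07:10, 13:55] → before → no.
gamma [16:15, 22:15] → contains → counts.
lambda [08:30, 15:55] → before → no.
theta [12:45, 16:15] → before → no.
zeta [18:00, 19:45] → overlapped-by → counts.
Total: 2.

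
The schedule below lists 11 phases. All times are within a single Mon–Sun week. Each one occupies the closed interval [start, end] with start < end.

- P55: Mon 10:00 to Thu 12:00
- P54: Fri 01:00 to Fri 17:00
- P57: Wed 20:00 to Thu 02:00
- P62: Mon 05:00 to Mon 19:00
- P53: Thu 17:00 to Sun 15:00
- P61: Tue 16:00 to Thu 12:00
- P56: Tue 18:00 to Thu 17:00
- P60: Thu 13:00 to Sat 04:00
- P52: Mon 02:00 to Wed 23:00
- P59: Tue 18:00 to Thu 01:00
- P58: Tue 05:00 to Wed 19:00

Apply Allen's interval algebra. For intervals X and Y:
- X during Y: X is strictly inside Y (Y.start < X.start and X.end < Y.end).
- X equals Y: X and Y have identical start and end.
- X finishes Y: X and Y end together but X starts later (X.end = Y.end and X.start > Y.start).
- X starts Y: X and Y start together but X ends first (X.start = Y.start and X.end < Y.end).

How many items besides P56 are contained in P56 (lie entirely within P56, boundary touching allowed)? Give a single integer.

Target P56 = [Tue 18:00, Thu 17:00].
P52 [Mon 02:00, Wed 23:00] → overlaps → no.
P53 [Thu 17:00, Sun 15:00] → met-by → no.
P54 [Fri 01:00, Fri 17:00] → after → no.
P55 [Mon 10:00, Thu 12:00] → overlaps → no.
P57 [Wed 20:00, Thu 02:00] → during → counts.
P58 [Tue 05:00, Wed 19:00] → overlaps → no.
P59 [Tue 18:00, Thu 01:00] → starts → counts.
P60 [Thu 13:00, Sat 04:00] → overlapped-by → no.
P61 [Tue 16:00, Thu 12:00] → overlaps → no.
P62 [Mon 05:00, Mon 19:00] → before → no.
Total: 2.

2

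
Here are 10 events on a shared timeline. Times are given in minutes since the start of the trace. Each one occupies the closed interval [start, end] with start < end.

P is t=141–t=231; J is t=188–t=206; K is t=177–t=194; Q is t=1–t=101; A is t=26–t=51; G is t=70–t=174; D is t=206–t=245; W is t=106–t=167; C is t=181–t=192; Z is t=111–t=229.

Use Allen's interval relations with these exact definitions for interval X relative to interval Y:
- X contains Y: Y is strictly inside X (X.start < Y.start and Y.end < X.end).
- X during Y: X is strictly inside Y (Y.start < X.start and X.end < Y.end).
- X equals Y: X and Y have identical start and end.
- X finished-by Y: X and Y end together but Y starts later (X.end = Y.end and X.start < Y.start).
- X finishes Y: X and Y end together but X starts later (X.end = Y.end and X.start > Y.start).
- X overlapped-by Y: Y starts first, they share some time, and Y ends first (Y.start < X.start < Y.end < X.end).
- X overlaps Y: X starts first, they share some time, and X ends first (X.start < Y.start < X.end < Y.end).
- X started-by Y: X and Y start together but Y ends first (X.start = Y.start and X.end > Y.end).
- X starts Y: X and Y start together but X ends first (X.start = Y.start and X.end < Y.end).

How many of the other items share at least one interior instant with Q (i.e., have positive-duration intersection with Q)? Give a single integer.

Target Q = [t=1, t=101].
A [t=26, t=51] → during → counts.
C [t=181, t=192] → after → no.
D [t=206, t=245] → after → no.
G [t=70, t=174] → overlapped-by → counts.
J [t=188, t=206] → after → no.
K [t=177, t=194] → after → no.
P [t=141, t=231] → after → no.
W [t=106, t=167] → after → no.
Z [t=111, t=229] → after → no.
Total: 2.

2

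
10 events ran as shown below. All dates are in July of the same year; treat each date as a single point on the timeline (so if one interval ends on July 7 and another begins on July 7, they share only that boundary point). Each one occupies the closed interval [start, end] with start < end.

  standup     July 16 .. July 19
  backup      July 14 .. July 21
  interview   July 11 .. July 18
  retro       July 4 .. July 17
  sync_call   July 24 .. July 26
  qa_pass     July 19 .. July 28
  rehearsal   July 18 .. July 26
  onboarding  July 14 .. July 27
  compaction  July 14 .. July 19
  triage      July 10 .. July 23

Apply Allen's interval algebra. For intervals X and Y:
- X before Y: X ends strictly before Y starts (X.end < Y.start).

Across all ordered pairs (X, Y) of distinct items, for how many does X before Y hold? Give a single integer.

9

Checking all 90 ordered pairs for relation 'before'; matching pairs in alphabetical order:
(backup, sync_call): backup before sync_call ✓
(compaction, sync_call): compaction before sync_call ✓
(interview, qa_pass): interview before qa_pass ✓
(interview, sync_call): interview before sync_call ✓
(retro, qa_pass): retro before qa_pass ✓
(retro, rehearsal): retro before rehearsal ✓
(retro, sync_call): retro before sync_call ✓
(standup, sync_call): standup before sync_call ✓
(triage, sync_call): triage before sync_call ✓
Count: 9.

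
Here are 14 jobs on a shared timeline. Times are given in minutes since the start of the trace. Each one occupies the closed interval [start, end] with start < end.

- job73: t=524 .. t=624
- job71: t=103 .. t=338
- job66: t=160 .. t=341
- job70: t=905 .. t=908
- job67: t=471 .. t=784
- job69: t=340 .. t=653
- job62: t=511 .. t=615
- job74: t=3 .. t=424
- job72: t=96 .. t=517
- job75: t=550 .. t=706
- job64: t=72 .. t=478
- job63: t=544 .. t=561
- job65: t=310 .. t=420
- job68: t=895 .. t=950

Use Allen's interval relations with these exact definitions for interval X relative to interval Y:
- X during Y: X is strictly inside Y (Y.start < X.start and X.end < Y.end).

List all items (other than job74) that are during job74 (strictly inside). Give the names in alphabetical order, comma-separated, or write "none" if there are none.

job65, job66, job71

Target job74 = [t=3, t=424].
job62 [t=511, t=615] → after → no.
job63 [t=544, t=561] → after → no.
job64 [t=72, t=478] → overlapped-by → no.
job65 [t=310, t=420] → during → yes.
job66 [t=160, t=341] → during → yes.
job67 [t=471, t=784] → after → no.
job68 [t=895, t=950] → after → no.
job69 [t=340, t=653] → overlapped-by → no.
job70 [t=905, t=908] → after → no.
job71 [t=103, t=338] → during → yes.
job72 [t=96, t=517] → overlapped-by → no.
job73 [t=524, t=624] → after → no.
job75 [t=550, t=706] → after → no.
Result: job65, job66, job71.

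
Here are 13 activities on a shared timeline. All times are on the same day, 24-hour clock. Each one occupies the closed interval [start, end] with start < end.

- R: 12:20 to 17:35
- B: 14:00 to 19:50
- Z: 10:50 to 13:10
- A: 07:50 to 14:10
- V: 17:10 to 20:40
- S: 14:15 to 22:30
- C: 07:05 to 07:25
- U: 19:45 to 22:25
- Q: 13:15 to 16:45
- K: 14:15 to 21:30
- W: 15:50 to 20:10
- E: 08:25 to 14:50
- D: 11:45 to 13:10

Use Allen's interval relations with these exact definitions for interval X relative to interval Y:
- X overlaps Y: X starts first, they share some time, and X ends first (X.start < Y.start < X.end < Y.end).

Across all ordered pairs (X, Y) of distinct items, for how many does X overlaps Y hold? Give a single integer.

29

Checking all 156 ordered pairs for relation 'overlaps'; matching pairs in alphabetical order:
(A, B): A overlaps B ✓
(A, E): A overlaps E ✓
(A, Q): A overlaps Q ✓
(A, R): A overlaps R ✓
(B, K): B overlaps K ✓
(B, S): B overlaps S ✓
(B, U): B overlaps U ✓
(B, V): B overlaps V ✓
(B, W): B overlaps W ✓
(D, R): D overlaps R ✓
(E, B): E overlaps B ✓
(E, K): E overlaps K ✓
(E, Q): E overlaps Q ✓
(E, R): E overlaps R ✓
(E, S): E overlaps S ✓
(K, U): K overlaps U ✓
(Q, B): Q overlaps B ✓
(Q, K): Q overlaps K ✓
(Q, S): Q overlaps S ✓
(Q, W): Q overlaps W ✓
(R, B): R overlaps B ✓
(R, K): R overlaps K ✓
(R, S): R overlaps S ✓
(R, V): R overlaps V ✓
... plus 5 further pairs not listed.
Count: 29.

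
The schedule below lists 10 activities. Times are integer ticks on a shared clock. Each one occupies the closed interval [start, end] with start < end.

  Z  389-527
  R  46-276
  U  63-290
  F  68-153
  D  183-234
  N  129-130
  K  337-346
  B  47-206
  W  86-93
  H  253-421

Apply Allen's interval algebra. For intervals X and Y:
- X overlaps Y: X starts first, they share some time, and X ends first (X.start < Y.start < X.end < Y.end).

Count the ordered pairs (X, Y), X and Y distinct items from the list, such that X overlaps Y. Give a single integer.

Checking all 90 ordered pairs for relation 'overlaps'; matching pairs in alphabetical order:
(B, D): B overlaps D ✓
(B, U): B overlaps U ✓
(H, Z): H overlaps Z ✓
(R, H): R overlaps H ✓
(R, U): R overlaps U ✓
(U, H): U overlaps H ✓
Count: 6.

6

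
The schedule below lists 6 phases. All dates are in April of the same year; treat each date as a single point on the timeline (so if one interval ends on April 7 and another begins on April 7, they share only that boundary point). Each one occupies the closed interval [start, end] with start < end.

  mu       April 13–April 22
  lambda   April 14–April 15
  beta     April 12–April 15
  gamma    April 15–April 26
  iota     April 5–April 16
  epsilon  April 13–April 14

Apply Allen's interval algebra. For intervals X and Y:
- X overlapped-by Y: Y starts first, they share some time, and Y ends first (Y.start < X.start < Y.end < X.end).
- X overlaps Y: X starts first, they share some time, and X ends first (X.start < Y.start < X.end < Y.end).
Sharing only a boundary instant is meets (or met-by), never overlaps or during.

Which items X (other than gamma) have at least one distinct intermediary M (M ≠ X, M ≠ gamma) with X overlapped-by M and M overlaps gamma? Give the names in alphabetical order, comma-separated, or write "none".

mu

Target gamma = [April 15, April 26].
Intermediaries M with M overlaps gamma: iota, mu.
Via iota — items with X overlapped-by iota: mu.
Via mu — items with X overlapped-by mu: none.
Union: mu.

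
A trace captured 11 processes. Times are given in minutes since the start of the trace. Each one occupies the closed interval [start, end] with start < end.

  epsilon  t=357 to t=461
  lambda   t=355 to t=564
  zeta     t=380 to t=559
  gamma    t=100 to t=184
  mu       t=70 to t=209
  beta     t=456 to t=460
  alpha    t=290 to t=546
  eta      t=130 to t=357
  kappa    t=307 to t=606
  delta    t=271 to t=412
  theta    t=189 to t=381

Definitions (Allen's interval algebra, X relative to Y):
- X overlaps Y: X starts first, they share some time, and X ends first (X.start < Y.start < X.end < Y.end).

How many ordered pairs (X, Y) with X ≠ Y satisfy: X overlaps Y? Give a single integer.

Checking all 110 ordered pairs for relation 'overlaps'; matching pairs in alphabetical order:
(alpha, kappa): alpha overlaps kappa ✓
(alpha, lambda): alpha overlaps lambda ✓
(alpha, zeta): alpha overlaps zeta ✓
(delta, alpha): delta overlaps alpha ✓
(delta, epsilon): delta overlaps epsilon ✓
(delta, kappa): delta overlaps kappa ✓
(delta, lambda): delta overlaps lambda ✓
(delta, zeta): delta overlaps zeta ✓
(epsilon, zeta): epsilon overlaps zeta ✓
(eta, alpha): eta overlaps alpha ✓
(eta, delta): eta overlaps delta ✓
(eta, kappa): eta overlaps kappa ✓
(eta, lambda): eta overlaps lambda ✓
(eta, theta): eta overlaps theta ✓
(gamma, eta): gamma overlaps eta ✓
(mu, eta): mu overlaps eta ✓
(mu, theta): mu overlaps theta ✓
(theta, alpha): theta overlaps alpha ✓
(theta, delta): theta overlaps delta ✓
(theta, epsilon): theta overlaps epsilon ✓
(theta, kappa): theta overlaps kappa ✓
(theta, lambda): theta overlaps lambda ✓
(theta, zeta): theta overlaps zeta ✓
Count: 23.

23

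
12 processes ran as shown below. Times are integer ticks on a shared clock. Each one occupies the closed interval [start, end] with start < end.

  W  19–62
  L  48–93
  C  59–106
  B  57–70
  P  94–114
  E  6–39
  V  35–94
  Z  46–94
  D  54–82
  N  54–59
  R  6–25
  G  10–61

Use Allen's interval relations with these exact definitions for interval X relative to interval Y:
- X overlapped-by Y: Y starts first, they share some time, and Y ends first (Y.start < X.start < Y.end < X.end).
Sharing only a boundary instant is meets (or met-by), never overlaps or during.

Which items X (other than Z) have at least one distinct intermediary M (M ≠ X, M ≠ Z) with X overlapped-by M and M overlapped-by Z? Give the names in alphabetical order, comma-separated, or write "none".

P

Target Z = [46, 94].
Intermediaries M with M overlapped-by Z: C.
Via C — items with X overlapped-by C: P.
Union: P.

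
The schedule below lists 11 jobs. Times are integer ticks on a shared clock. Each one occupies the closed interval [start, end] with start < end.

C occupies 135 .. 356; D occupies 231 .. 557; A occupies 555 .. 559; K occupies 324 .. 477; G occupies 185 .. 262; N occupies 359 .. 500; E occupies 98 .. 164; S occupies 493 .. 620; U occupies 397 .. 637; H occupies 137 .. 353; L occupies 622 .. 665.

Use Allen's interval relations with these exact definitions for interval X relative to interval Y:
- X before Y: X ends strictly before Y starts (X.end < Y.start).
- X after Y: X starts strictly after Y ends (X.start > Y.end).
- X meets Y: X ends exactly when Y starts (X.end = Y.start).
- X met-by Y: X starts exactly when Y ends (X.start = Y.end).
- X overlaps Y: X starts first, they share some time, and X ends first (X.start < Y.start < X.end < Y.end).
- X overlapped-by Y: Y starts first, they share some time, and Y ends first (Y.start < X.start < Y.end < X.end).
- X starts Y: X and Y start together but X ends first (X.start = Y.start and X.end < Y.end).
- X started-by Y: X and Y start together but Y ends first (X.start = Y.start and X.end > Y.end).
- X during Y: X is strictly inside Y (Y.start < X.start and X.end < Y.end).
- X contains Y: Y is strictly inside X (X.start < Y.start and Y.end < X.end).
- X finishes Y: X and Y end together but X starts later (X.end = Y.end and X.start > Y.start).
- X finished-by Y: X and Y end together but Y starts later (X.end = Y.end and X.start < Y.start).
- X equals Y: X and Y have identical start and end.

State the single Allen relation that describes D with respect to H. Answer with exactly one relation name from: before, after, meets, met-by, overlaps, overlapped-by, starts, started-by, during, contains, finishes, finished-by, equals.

D = [231, 557]; H = [137, 353].
Compare endpoints: D.start > H.start, D.start < H.end, D.end > H.start, D.end > H.end.
That pattern is 'overlapped-by'.

overlapped-by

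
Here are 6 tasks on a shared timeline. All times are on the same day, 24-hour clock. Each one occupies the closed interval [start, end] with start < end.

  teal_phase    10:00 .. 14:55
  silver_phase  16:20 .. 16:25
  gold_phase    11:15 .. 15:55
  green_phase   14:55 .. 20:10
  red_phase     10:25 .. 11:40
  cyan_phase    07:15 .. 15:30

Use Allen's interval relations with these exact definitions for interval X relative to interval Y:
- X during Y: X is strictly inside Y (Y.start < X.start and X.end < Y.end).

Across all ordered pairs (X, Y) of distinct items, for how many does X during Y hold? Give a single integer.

4

Checking all 30 ordered pairs for relation 'during'; matching pairs in alphabetical order:
(red_phase, cyan_phase): red_phase during cyan_phase ✓
(red_phase, teal_phase): red_phase during teal_phase ✓
(silver_phase, green_phase): silver_phase during green_phase ✓
(teal_phase, cyan_phase): teal_phase during cyan_phase ✓
Count: 4.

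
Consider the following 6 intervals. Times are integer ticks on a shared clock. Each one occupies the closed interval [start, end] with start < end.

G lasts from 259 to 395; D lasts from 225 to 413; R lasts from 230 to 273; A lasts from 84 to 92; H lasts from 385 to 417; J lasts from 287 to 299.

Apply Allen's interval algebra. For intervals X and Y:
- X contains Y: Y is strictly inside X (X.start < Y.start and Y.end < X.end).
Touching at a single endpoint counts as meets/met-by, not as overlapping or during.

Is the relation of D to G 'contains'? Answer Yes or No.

Yes

D = [225, 413], G = [259, 395].
Actual relation of D to G: contains.
Asked whether 'contains' holds → Yes.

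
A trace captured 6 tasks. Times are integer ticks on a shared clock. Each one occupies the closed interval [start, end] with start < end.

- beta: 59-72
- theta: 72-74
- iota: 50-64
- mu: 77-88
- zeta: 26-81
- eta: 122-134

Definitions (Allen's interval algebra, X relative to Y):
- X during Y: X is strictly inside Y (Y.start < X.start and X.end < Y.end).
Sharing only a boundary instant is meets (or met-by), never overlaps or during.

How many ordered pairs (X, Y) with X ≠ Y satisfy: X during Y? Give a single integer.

Checking all 30 ordered pairs for relation 'during'; matching pairs in alphabetical order:
(beta, zeta): beta during zeta ✓
(iota, zeta): iota during zeta ✓
(theta, zeta): theta during zeta ✓
Count: 3.

3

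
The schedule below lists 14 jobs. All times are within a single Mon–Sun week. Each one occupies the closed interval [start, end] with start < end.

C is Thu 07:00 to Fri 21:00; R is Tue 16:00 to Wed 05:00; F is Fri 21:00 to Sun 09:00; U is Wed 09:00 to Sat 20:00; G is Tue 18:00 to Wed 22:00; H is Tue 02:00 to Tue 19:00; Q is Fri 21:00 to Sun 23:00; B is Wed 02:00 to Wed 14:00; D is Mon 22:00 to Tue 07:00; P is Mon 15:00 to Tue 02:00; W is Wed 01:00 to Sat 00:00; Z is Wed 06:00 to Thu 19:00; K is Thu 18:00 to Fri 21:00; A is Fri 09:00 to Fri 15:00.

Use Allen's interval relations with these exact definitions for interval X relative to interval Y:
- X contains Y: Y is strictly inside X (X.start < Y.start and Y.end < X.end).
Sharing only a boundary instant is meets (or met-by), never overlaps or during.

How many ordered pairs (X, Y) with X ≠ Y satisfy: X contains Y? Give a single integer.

Checking all 182 ordered pairs for relation 'contains'; matching pairs in alphabetical order:
(C, A): C contains A ✓
(G, B): G contains B ✓
(K, A): K contains A ✓
(U, A): U contains A ✓
(U, C): U contains C ✓
(U, K): U contains K ✓
(W, A): W contains A ✓
(W, B): W contains B ✓
(W, C): W contains C ✓
(W, K): W contains K ✓
(W, Z): W contains Z ✓
Count: 11.

11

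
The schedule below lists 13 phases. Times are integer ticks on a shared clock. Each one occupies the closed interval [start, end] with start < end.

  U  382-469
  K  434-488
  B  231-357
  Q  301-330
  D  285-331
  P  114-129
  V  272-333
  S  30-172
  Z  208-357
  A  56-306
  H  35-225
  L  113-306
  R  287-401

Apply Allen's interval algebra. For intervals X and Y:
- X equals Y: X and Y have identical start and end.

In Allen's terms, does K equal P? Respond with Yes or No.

No

K = [434, 488], P = [114, 129].
Actual relation of K to P: after.
Asked whether 'equals' holds → No.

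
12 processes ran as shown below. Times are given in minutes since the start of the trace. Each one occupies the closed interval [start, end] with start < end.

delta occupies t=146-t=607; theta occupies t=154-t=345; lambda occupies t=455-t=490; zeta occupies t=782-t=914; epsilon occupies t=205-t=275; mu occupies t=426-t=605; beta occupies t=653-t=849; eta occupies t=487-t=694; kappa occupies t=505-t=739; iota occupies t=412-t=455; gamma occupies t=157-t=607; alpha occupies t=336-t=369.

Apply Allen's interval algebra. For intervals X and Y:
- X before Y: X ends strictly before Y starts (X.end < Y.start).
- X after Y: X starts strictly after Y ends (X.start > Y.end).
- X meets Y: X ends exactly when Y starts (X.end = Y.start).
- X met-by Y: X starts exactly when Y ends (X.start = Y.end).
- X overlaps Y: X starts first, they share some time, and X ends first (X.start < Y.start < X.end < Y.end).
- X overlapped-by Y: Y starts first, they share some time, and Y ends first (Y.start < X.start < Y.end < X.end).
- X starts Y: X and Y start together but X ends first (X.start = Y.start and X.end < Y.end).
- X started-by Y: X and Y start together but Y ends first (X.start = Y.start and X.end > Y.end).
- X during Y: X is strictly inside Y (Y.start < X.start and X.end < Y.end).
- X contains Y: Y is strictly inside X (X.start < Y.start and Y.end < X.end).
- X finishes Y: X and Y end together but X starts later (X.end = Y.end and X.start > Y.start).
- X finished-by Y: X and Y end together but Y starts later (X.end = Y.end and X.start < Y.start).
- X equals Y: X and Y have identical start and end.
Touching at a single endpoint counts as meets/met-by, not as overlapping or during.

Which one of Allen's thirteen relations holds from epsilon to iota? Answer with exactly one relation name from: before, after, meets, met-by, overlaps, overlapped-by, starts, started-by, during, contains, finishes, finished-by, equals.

epsilon = [t=205, t=275]; iota = [t=412, t=455].
Compare endpoints: epsilon.start < iota.start, epsilon.start < iota.end, epsilon.end < iota.start, epsilon.end < iota.end.
That pattern is 'before'.

before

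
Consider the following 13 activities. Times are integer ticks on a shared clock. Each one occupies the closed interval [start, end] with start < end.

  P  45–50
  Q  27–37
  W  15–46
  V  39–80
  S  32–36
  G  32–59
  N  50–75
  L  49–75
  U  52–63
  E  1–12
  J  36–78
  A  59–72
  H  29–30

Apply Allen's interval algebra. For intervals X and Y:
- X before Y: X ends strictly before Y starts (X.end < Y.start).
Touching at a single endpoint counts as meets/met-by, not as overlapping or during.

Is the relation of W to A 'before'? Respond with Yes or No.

Yes

W = [15, 46], A = [59, 72].
Actual relation of W to A: before.
Asked whether 'before' holds → Yes.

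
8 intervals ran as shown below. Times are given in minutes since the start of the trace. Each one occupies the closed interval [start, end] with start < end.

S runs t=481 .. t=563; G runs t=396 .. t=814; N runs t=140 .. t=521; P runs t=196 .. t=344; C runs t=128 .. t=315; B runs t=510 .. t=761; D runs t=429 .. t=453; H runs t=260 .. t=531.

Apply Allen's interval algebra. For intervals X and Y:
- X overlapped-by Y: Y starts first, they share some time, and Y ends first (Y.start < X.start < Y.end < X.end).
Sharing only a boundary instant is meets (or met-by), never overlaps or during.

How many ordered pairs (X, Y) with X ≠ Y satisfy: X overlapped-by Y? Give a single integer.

Checking all 56 ordered pairs for relation 'overlapped-by'; matching pairs in alphabetical order:
(B, H): B overlapped-by H ✓
(B, N): B overlapped-by N ✓
(B, S): B overlapped-by S ✓
(G, H): G overlapped-by H ✓
(G, N): G overlapped-by N ✓
(H, C): H overlapped-by C ✓
(H, N): H overlapped-by N ✓
(H, P): H overlapped-by P ✓
(N, C): N overlapped-by C ✓
(P, C): P overlapped-by C ✓
(S, H): S overlapped-by H ✓
(S, N): S overlapped-by N ✓
Count: 12.

12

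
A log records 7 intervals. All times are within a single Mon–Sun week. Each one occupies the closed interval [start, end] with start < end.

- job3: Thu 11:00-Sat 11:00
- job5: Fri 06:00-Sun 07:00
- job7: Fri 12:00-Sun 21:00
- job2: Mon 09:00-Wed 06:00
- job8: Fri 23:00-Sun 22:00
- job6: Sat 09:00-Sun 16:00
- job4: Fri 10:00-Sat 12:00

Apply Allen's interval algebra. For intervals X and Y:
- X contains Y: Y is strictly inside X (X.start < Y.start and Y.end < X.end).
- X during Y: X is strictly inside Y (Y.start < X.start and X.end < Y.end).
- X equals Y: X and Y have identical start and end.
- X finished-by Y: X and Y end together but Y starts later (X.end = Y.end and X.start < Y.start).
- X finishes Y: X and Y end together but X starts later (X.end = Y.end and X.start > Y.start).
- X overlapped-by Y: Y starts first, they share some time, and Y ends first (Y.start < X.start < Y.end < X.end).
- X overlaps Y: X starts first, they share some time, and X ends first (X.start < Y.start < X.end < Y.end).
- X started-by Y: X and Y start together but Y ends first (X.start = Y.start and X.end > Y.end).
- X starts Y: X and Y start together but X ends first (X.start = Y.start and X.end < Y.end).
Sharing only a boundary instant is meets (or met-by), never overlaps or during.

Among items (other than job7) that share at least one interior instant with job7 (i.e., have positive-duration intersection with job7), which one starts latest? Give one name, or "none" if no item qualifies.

job6

Target job7 = [Fri 12:00, Sun 21:00].
job2 [Mon 09:00, Wed 06:00] → before → excluded.
job3 [Thu 11:00, Sat 11:00] → overlaps → candidate.
job4 [Fri 10:00, Sat 12:00] → overlaps → candidate.
job5 [Fri 06:00, Sun 07:00] → overlaps → candidate.
job6 [Sat 09:00, Sun 16:00] → during → candidate.
job8 [Fri 23:00, Sun 22:00] → overlapped-by → candidate.
Among candidates, latest start is Sat 09:00 → job6.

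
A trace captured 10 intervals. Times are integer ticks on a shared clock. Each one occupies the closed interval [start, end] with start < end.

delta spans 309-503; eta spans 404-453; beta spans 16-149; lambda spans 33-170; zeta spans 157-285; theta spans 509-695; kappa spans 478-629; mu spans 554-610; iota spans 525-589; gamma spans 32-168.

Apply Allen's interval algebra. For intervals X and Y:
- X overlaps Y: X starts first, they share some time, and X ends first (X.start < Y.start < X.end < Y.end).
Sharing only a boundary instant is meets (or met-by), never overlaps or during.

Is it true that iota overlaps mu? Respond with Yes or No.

Yes

iota = [525, 589], mu = [554, 610].
Actual relation of iota to mu: overlaps.
Asked whether 'overlaps' holds → Yes.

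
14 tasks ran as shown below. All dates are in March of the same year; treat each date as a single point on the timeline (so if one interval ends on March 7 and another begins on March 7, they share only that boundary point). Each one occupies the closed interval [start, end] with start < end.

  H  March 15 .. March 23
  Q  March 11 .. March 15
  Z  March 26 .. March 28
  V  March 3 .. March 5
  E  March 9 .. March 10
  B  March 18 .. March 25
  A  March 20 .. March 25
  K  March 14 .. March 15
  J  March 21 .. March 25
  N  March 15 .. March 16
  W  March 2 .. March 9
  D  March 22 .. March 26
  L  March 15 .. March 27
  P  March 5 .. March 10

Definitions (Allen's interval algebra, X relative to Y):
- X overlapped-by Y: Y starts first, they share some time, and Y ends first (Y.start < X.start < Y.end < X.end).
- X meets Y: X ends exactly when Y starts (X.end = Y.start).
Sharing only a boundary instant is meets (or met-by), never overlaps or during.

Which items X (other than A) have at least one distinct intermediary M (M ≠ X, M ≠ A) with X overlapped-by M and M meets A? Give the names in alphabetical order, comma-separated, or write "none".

none

Target A = [March 20, March 25].
Intermediaries M with M meets A: none.
Union: none.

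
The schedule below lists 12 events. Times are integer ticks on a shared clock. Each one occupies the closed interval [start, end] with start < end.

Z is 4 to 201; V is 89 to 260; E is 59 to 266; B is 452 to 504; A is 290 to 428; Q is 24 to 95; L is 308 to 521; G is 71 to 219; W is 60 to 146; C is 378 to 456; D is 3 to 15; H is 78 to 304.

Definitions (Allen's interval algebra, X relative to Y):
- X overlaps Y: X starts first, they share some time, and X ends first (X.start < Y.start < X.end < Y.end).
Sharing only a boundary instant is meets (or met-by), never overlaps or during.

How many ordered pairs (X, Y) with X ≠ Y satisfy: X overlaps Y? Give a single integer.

20

Checking all 132 ordered pairs for relation 'overlaps'; matching pairs in alphabetical order:
(A, C): A overlaps C ✓
(A, L): A overlaps L ✓
(C, B): C overlaps B ✓
(D, Z): D overlaps Z ✓
(E, H): E overlaps H ✓
(G, H): G overlaps H ✓
(G, V): G overlaps V ✓
(H, A): H overlaps A ✓
(Q, E): Q overlaps E ✓
(Q, G): Q overlaps G ✓
(Q, H): Q overlaps H ✓
(Q, V): Q overlaps V ✓
(Q, W): Q overlaps W ✓
(W, G): W overlaps G ✓
(W, H): W overlaps H ✓
(W, V): W overlaps V ✓
(Z, E): Z overlaps E ✓
(Z, G): Z overlaps G ✓
(Z, H): Z overlaps H ✓
(Z, V): Z overlaps V ✓
Count: 20.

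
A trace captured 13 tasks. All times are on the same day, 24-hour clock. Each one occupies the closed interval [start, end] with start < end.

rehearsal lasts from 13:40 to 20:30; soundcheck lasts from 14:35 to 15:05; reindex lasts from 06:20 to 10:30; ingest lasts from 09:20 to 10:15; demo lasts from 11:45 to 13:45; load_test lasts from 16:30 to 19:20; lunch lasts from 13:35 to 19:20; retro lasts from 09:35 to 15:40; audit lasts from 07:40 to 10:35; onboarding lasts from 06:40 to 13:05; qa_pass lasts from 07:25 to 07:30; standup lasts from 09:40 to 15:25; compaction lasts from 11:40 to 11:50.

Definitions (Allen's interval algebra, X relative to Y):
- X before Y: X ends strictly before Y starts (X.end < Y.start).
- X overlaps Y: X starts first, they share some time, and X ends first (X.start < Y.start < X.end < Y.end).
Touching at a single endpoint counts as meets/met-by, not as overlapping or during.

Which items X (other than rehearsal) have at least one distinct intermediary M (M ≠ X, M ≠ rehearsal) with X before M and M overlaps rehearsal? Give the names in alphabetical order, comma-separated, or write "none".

audit, compaction, ingest, onboarding, qa_pass, reindex

Target rehearsal = [13:40, 20:30].
Intermediaries M with M overlaps rehearsal: demo, lunch, retro, standup.
Via demo — items with X before demo: audit, ingest, qa_pass, reindex.
Via lunch — items with X before lunch: audit, compaction, ingest, onboarding, qa_pass, reindex.
Via retro — items with X before retro: qa_pass.
Via standup — items with X before standup: qa_pass.
Union: audit, compaction, ingest, onboarding, qa_pass, reindex.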